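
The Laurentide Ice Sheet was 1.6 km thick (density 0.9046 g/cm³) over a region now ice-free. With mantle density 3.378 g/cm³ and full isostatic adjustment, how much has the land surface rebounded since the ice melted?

Removing the load lets mantle flow back in; uplift u satisfies ρ_ice t = ρ_m u.
u = t ρ_ice/ρ_m = 1.6 km × 0.9046/3.378 = 0.428 km.

0.428 km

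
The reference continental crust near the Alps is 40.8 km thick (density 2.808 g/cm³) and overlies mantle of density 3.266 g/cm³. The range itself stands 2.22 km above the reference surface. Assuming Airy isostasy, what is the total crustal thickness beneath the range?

56.6 km

Root depth r = h ρ_c / (ρ_m − ρ_c) = 2.22 km × 2.808 / 0.458 = 13.61 km.
Total thickness = T + h + r = 40.8 km + 2.22 km + 13.61 km = 56.6 km.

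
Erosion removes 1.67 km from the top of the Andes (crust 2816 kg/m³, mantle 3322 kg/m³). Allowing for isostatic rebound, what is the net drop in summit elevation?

Rebound u = e ρ_c/ρ_m = 1.67 km × 2816/3322 = 1.416 km.
Net surface drop = e − u = 1.67 km − 1.416 km = e (ρ_m − ρ_c)/ρ_m = 0.254 km.

0.254 km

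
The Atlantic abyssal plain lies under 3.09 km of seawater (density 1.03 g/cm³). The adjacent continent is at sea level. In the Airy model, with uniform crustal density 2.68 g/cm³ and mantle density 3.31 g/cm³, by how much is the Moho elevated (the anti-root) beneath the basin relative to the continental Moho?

Equating mass per unit area of the two columns: replacing crust with seawater at the top is compensated by replacing crust with mantle at the base: d (ρ_c − ρ_w) = a (ρ_m − ρ_c).
a = d (ρ_c − ρ_w)/(ρ_m − ρ_c) = 3.09 km × 1.65/0.63 = 8.09 km.

8.09 km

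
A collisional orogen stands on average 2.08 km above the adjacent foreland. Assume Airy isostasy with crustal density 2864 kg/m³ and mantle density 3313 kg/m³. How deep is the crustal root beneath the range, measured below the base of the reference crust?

Balancing pressure at the compensation depth: the weight of the topography is balanced by the buoyancy of the root, ρ_c h = (ρ_m − ρ_c) r.
r = h · ρ_c / (ρ_m − ρ_c) = 2.08 km × 2864 / (3313 − 2864) = 13.3 km.

13.3 km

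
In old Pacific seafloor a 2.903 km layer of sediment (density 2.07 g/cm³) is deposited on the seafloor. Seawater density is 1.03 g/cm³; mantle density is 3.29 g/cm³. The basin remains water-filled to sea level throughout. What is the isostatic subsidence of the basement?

1.34 km

Submarine loading: the sediment displaces seawater, and the subsidence is in turn flooded, so s (ρ_m − ρ_w) = t (ρ_sed − ρ_w).
s = 2.903 km × (2.07 − 1.03) / (3.29 − 1.03) = 1.34 km.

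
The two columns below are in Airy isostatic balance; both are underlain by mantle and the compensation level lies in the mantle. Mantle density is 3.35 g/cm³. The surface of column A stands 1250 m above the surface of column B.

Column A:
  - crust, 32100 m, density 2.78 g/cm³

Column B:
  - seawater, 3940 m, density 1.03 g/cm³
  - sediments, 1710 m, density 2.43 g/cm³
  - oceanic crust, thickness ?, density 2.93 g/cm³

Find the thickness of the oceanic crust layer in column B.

8080 m

Take the compensation level at the base of the deeper column (depth z_c below the surface of column A) and equate Σ ρ_i t_i down to z_c; mantle fills any gap and the z_c terms cancel.
Column A: 32100×2.78 + (z_c − 32100)×3.35
Column B: 1250×0 + 3940×1.03 + 1710×2.43 + x×2.93 + (z_c − 1250 − 5650 − x)×3.35
The z_c×3.35 term appears on both sides and cancels. Collect the known terms of each column as K = Σ(ρt)_known − 3.35 × (depth of known layers): K_A = 89238 − 3.35×32100 = −18297; K_B = 8213.5 − 3.35×(1250 + 5650) = −14901.5.
Balance: K_A = K_B − x×(3.35 − 2.93), so x = (K_B − K_A)/(3.35 − 2.93) = 3395.5/0.42 = 8080 m.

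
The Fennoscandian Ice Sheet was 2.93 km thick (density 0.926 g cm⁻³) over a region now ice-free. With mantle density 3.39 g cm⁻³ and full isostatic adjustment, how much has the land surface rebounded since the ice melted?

Removing the load lets mantle flow back in; uplift u satisfies ρ_ice t = ρ_m u.
u = t ρ_ice/ρ_m = 2.93 km × 0.926/3.39 = 0.8 km.

0.8 km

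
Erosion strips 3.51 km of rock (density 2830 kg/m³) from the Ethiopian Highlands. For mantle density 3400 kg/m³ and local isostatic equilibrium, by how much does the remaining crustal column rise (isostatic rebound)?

Unloading: uplift u = e ρ_c/ρ_m = 3.51 km × 2830/3400 = 2.92 km.

2.92 km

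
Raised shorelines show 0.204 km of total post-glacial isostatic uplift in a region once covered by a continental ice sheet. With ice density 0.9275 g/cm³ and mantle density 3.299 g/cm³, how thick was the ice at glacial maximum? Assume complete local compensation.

0.726 km

u = t ρ_ice/ρ_m → t = u ρ_m/ρ_ice = 0.204 km × 3.299/0.9275 = 0.726 km.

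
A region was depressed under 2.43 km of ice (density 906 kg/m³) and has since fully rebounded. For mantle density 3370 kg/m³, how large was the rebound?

0.653 km

Removing the load lets mantle flow back in; uplift u satisfies ρ_ice t = ρ_m u.
u = t ρ_ice/ρ_m = 2.43 km × 906/3370 = 0.653 km.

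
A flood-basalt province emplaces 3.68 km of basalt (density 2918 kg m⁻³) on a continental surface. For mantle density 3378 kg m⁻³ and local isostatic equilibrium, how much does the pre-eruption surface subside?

3.18 km

Subaerial loading: s = t ρ_load / ρ_m.
s = 3.68 km × 2918/3378 = 3.18 km.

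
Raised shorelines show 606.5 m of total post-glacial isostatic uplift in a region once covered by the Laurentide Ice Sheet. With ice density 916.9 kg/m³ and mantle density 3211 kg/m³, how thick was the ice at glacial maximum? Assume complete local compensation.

2120 m

u = t ρ_ice/ρ_m → t = u ρ_m/ρ_ice = 606.5 m × 3211/916.9 = 2120 m.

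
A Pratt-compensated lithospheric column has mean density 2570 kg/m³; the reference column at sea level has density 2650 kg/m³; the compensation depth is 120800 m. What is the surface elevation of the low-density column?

ρ_ref D = ρ (D + h) → h = D (ρ_ref − ρ)/ρ.
h = 120800 m × (2650 − 2570)/2570 = 3760 m.

3760 m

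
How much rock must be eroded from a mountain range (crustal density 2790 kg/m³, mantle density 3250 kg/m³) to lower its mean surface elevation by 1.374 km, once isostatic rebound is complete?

Net drop Δ = e − u = e − e ρ_c/ρ_m = e (ρ_m − ρ_c)/ρ_m.
e = Δ ρ_m/(ρ_m − ρ_c) = 1.374 km × 3250/460 = 9.71 km.

9.71 km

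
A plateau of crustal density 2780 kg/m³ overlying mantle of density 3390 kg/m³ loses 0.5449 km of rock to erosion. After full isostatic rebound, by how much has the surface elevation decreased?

0.098 km

Rebound u = e ρ_c/ρ_m = 0.5449 km × 2780/3390 = 0.4469 km.
Net surface drop = e − u = 0.5449 km − 0.4469 km = e (ρ_m − ρ_c)/ρ_m = 0.098 km.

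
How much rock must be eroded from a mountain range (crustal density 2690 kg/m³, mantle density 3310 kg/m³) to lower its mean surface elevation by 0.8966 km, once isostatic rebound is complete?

4.79 km

Net drop Δ = e − u = e − e ρ_c/ρ_m = e (ρ_m − ρ_c)/ρ_m.
e = Δ ρ_m/(ρ_m − ρ_c) = 0.8966 km × 3310/620 = 4.79 km.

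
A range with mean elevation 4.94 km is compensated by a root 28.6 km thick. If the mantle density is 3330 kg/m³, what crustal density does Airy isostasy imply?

ρ_c h = (ρ_m − ρ_c) r → ρ_c (h + r) = ρ_m r → ρ_c = ρ_m r / (h + r).
ρ_c = 3330 × 28.6 km / (4.94 km + 28.6 km) = 2840 kg/m³.

2840 kg/m³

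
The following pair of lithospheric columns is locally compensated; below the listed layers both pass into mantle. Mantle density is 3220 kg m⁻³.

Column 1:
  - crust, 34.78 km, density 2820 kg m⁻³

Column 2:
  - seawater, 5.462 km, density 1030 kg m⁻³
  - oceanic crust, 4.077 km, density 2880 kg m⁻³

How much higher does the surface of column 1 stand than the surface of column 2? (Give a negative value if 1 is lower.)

0.175 km

For any compensation level in the mantle, the mantle terms cancel and isostasy reduces to e = (Σt_1 − Σt_2) − (Σ(ρt)_1 − Σ(ρt)_2) / ρ_m.
Σt_1 = 34.78 km; Σt_2 = 9.539 km; Σ(ρt)_1 = 98079.6; Σ(ρt)_2 = 17367.62 (in km·kg m⁻³).
e = (34.78 − 9.539) − (98079.6 − 17367.62) / 3220 = 0.175 km.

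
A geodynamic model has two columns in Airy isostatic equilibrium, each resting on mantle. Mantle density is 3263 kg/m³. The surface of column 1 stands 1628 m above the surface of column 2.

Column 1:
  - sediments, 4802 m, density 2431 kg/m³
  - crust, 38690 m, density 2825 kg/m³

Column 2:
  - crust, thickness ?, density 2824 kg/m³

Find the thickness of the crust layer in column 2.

35600 m

Take the compensation level at the base of the deeper column (depth z_c below the surface of column 1) and equate Σ ρ_i t_i down to z_c; mantle fills any gap and the z_c terms cancel.
Column 1: 4802×2431 + 38690×2825 + (z_c − 43492)×3263
Column 2: 1628×0 + x×2824 + (z_c − 1628 − 0 − x)×3263
The z_c×3263 term appears on both sides and cancels. Collect the known terms of each column as K = Σ(ρt)_known − 3263 × (depth of known layers): K_1 = 120972912 − 3263×43492 = −20941484; K_2 = 0 − 3263×(1628 + 0) = −5312164.
Balance: K_1 = K_2 − x×(3263 − 2824), so x = (K_2 − K_1)/(3263 − 2824) = 15629300/439 = 35600 m.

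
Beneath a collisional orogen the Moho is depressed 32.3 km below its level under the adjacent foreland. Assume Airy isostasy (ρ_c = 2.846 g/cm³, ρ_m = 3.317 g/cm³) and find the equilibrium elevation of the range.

By Archimedes' principle applied to the lithosphere: ρ_c h = (ρ_m − ρ_c) r.
h = r (ρ_m − ρ_c) / ρ_c = 32.3 km × (3.317 − 2.846) / 2.846 = 5.35 km.

5.35 km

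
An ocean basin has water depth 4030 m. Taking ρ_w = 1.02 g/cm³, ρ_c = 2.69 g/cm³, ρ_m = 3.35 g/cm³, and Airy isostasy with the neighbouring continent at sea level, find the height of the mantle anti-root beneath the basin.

By Archimedes' principle applied to the lithosphere: replacing crust with seawater at the top is compensated by replacing crust with mantle at the base: d (ρ_c − ρ_w) = a (ρ_m − ρ_c).
a = d (ρ_c − ρ_w)/(ρ_m − ρ_c) = 4030 m × 1.67/0.66 = 10200 m.

10200 m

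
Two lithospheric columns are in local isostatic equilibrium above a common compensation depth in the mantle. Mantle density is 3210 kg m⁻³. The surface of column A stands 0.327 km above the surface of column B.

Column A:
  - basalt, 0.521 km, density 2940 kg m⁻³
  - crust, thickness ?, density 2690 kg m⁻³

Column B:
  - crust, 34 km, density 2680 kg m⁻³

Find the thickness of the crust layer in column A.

Take the compensation level at the base of the deeper column (depth z_c below the surface of column A) and equate Σ ρ_i t_i down to z_c; mantle fills any gap and the z_c terms cancel.
Column A: 0.521×2940 + x×2690 + (z_c − 0.521 − x)×3210
Column B: 0.327×0 + 34×2680 + (z_c − 0.327 − 34)×3210
The z_c×3210 term appears on both sides and cancels. Collect the known terms of each column as K = Σ(ρt)_known − 3210 × (depth of known layers): K_A = 1531.74 − 3210×0.521 = −140.67; K_B = 91120 − 3210×(0.327 + 34) = −19069.67.
Balance: K_A − x×(3210 − 2690) = K_B, so x = (K_A − K_B)/(3210 − 2690) = 18929/520 = 36.4 km.

36.4 km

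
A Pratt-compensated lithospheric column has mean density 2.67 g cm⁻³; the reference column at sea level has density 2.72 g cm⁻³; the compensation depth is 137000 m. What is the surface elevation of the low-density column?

ρ_ref D = ρ (D + h) → h = D (ρ_ref − ρ)/ρ.
h = 137000 m × (2.72 − 2.67)/2.67 = 2570 m.

2570 m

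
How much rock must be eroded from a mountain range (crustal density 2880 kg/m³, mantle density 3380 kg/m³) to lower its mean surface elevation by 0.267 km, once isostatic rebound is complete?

1.8 km

Net drop Δ = e − u = e − e ρ_c/ρ_m = e (ρ_m − ρ_c)/ρ_m.
e = Δ ρ_m/(ρ_m − ρ_c) = 0.267 km × 3380/500 = 1.8 km.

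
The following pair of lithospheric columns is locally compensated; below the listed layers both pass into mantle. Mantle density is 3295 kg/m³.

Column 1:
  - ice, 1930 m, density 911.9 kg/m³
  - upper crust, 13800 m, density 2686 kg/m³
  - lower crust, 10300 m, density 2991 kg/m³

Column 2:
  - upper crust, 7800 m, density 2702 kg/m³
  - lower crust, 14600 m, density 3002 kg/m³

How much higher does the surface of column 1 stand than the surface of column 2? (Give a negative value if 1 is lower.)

For any compensation level in the mantle, the mantle terms cancel and isostasy reduces to e = (Σt_1 − Σt_2) − (Σ(ρt)_1 − Σ(ρt)_2) / ρ_m.
Σt_1 = 26030 m; Σt_2 = 22400 m; Σ(ρt)_1 = 69634067; Σ(ρt)_2 = 64904800 (in m·kg/m³).
e = (26030 − 22400) − (69634067 − 64904800) / 3295 = 2190 m.

2190 m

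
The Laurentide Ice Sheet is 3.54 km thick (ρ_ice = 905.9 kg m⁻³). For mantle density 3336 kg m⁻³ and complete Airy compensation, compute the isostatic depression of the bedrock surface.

0.961 km

Equating mass per unit area of the two columns: the ice load ρ_ice t is balanced by mantle displaced below, ρ_m s.
s = t ρ_ice / ρ_m = 3.54 km × 905.9/3336 = 0.961 km.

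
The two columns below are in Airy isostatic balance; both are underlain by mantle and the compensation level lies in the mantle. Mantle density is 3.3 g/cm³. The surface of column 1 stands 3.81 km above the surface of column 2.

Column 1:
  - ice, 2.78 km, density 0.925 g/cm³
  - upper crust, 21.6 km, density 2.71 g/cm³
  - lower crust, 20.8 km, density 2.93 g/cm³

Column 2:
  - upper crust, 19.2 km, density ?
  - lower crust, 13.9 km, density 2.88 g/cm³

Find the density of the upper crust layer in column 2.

Take the compensation level at the base of the deeper column (depth z_c below the surface of column 1) and equate Σ ρ_i t_i down to z_c; mantle fills any gap and the z_c terms cancel.
Column 1: 2.78×0.925 + 21.6×2.71 + 20.8×2.93 + (z_c − 45.18)×3.3
Column 2: 3.81×0 + 19.2×ρ + 13.9×2.88 + (z_c − 3.81 − 33.1)×3.3
The z_c×3.3 term appears on both sides and cancels. Collect the known terms of each column as K = Σ(ρt)_known − 3.3 × (depth of known layers): K_1 = 122.0515 − 3.3×45.18 = −27.0425; K_2 = 40.032 − 3.3×(3.81 + 33.1) = −81.771.
Balance: K_1 = K_2 + 19.2×ρ, so ρ = (K_1 − K_2)/19.2 = 54.7285/19.2 = 2.85 g/cm³.

2.85 g/cm³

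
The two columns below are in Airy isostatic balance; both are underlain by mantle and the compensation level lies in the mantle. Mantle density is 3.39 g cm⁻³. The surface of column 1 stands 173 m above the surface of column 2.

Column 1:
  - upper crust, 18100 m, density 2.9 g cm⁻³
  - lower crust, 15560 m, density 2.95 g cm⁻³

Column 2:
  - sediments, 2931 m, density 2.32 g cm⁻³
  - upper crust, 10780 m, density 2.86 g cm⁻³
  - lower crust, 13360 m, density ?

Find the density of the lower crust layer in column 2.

2.92 g cm⁻³

Take the compensation level at the base of the deeper column (depth z_c below the surface of column 1) and equate Σ ρ_i t_i down to z_c; mantle fills any gap and the z_c terms cancel.
Column 1: 18100×2.9 + 15560×2.95 + (z_c − 33660)×3.39
Column 2: 173×0 + 2931×2.32 + 10780×2.86 + 13360×ρ + (z_c − 173 − 27071)×3.39
The z_c×3.39 term appears on both sides and cancels. Collect the known terms of each column as K = Σ(ρt)_known − 3.39 × (depth of known layers): K_1 = 98392 − 3.39×33660 = −15715.4; K_2 = 37630.72 − 3.39×(173 + 27071) = −54726.44.
Balance: K_1 = K_2 + 13360×ρ, so ρ = (K_1 − K_2)/13360 = 39011/13360 = 2.92 g cm⁻³.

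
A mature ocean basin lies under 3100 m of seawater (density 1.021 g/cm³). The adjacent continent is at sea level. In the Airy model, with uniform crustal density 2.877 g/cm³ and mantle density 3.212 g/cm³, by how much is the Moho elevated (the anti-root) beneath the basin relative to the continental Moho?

17200 m

Balancing pressure at the compensation depth: replacing crust with seawater at the top is compensated by replacing crust with mantle at the base: d (ρ_c − ρ_w) = a (ρ_m − ρ_c).
a = d (ρ_c − ρ_w)/(ρ_m − ρ_c) = 3100 m × 1.856/0.335 = 17200 m.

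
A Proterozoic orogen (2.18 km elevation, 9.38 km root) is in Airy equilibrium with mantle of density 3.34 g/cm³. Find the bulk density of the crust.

ρ_c h = (ρ_m − ρ_c) r → ρ_c (h + r) = ρ_m r → ρ_c = ρ_m r / (h + r).
ρ_c = 3.34 × 9.38 km / (2.18 km + 9.38 km) = 2.71 g/cm³.

2.71 g/cm³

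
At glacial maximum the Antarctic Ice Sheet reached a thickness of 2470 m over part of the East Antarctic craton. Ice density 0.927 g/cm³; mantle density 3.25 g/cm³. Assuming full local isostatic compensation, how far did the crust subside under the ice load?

Isostatic balance requires: the ice load ρ_ice t is balanced by mantle displaced below, ρ_m s.
s = t ρ_ice / ρ_m = 2470 m × 0.927/3.25 = 705 m.

705 m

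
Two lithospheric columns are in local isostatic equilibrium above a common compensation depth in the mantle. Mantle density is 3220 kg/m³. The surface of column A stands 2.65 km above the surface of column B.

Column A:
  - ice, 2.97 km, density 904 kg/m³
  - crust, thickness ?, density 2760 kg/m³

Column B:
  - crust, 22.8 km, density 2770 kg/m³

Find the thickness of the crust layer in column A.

Take the compensation level at the base of the deeper column (depth z_c below the surface of column A) and equate Σ ρ_i t_i down to z_c; mantle fills any gap and the z_c terms cancel.
Column A: 2.97×904 + x×2760 + (z_c − 2.97 − x)×3220
Column B: 2.65×0 + 22.8×2770 + (z_c − 2.65 − 22.8)×3220
The z_c×3220 term appears on both sides and cancels. Collect the known terms of each column as K = Σ(ρt)_known − 3220 × (depth of known layers): K_A = 2684.88 − 3220×2.97 = −6878.52; K_B = 63156 − 3220×(2.65 + 22.8) = −18793.
Balance: K_A − x×(3220 − 2760) = K_B, so x = (K_A − K_B)/(3220 − 2760) = 11914.5/460 = 25.9 km.

25.9 km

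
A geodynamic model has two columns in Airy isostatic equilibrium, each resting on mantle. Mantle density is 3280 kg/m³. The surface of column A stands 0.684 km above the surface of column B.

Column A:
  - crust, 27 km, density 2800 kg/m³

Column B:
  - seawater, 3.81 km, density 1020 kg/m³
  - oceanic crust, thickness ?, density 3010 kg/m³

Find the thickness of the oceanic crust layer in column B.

7.8 km

Take the compensation level at the base of the deeper column (depth z_c below the surface of column A) and equate Σ ρ_i t_i down to z_c; mantle fills any gap and the z_c terms cancel.
Column A: 27×2800 + (z_c − 27)×3280
Column B: 0.684×0 + 3.81×1020 + x×3010 + (z_c − 0.684 − 3.81 − x)×3280
The z_c×3280 term appears on both sides and cancels. Collect the known terms of each column as K = Σ(ρt)_known − 3280 × (depth of known layers): K_A = 75600 − 3280×27 = −12960; K_B = 3886.2 − 3280×(0.684 + 3.81) = −10854.12.
Balance: K_A = K_B − x×(3280 − 3010), so x = (K_B − K_A)/(3280 − 3010) = 2105.88/270 = 7.8 km.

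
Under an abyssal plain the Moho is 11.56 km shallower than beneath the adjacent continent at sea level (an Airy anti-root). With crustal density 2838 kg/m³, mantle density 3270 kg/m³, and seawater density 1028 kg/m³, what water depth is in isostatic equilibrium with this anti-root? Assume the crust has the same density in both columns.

Replacing a thickness d of crust by seawater at the top must be balanced by replacing crust with mantle at the base: d (ρ_c − ρ_w) = a (ρ_m − ρ_c).
d = a (ρ_m − ρ_c)/(ρ_c − ρ_w) = 11.56 km × 432/1810 = 2.76 km.

2.76 km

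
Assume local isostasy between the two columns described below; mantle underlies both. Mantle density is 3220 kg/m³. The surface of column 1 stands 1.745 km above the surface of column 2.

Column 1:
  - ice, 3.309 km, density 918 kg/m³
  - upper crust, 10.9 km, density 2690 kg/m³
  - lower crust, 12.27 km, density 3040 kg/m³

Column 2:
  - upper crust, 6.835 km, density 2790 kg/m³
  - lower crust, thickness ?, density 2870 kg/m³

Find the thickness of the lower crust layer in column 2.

Take the compensation level at the base of the deeper column (depth z_c below the surface of column 1) and equate Σ ρ_i t_i down to z_c; mantle fills any gap and the z_c terms cancel.
Column 1: 3.309×918 + 10.9×2690 + 12.27×3040 + (z_c − 26.479)×3220
Column 2: 1.745×0 + 6.835×2790 + x×2870 + (z_c − 1.745 − 6.835 − x)×3220
The z_c×3220 term appears on both sides and cancels. Collect the known terms of each column as K = Σ(ρt)_known − 3220 × (depth of known layers): K_1 = 69659.462 − 3220×26.479 = −15602.918; K_2 = 19069.65 − 3220×(1.745 + 6.835) = −8557.95.
Balance: K_1 = K_2 − x×(3220 − 2870), so x = (K_2 − K_1)/(3220 − 2870) = 7044.97/350 = 20.1 km.

20.1 km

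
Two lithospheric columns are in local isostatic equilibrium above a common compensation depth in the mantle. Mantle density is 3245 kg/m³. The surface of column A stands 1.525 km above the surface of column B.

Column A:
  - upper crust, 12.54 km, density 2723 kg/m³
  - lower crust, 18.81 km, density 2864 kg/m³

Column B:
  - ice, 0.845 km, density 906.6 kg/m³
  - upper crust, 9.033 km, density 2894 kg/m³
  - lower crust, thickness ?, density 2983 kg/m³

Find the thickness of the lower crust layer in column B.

13.8 km

Take the compensation level at the base of the deeper column (depth z_c below the surface of column A) and equate Σ ρ_i t_i down to z_c; mantle fills any gap and the z_c terms cancel.
Column A: 12.54×2723 + 18.81×2864 + (z_c − 31.35)×3245
Column B: 1.525×0 + 0.845×906.6 + 9.033×2894 + x×2983 + (z_c − 1.525 − 9.878 − x)×3245
The z_c×3245 term appears on both sides and cancels. Collect the known terms of each column as K = Σ(ρt)_known − 3245 × (depth of known layers): K_A = 88018.26 − 3245×31.35 = −13712.49; K_B = 26907.579 − 3245×(1.525 + 9.878) = −10095.156.
Balance: K_A = K_B − x×(3245 − 2983), so x = (K_B − K_A)/(3245 − 2983) = 3617.33/262 = 13.8 km.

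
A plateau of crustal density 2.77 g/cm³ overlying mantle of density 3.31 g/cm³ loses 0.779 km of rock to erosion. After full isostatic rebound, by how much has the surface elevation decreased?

0.127 km

Rebound u = e ρ_c/ρ_m = 0.779 km × 2.77/3.31 = 0.6519 km.
Net surface drop = e − u = 0.779 km − 0.6519 km = e (ρ_m − ρ_c)/ρ_m = 0.127 km.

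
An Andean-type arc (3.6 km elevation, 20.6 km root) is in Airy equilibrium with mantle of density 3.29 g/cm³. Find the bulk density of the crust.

2.8 g/cm³

ρ_c h = (ρ_m − ρ_c) r → ρ_c (h + r) = ρ_m r → ρ_c = ρ_m r / (h + r).
ρ_c = 3.29 × 20.6 km / (3.6 km + 20.6 km) = 2.8 g/cm³.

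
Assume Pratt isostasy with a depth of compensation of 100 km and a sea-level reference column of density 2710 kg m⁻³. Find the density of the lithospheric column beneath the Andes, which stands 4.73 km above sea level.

2590 kg m⁻³

Pratt balance: ρ_ref D = ρ (D + h).
ρ = ρ_ref D/(D + h) = 2710 × 100 km/(100 km + 4.73 km) = 2590 kg m⁻³.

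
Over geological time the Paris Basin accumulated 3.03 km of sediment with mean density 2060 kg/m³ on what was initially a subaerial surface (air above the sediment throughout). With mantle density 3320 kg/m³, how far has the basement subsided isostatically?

Subaerial load: s = t ρ_sed / ρ_m = 3.03 km × 2060/3320 = 1.88 km.

1.88 km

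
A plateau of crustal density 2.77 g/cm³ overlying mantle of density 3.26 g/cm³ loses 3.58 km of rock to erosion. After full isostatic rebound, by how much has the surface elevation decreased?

0.538 km

Rebound u = e ρ_c/ρ_m = 3.58 km × 2.77/3.26 = 3.042 km.
Net surface drop = e − u = 3.58 km − 3.042 km = e (ρ_m − ρ_c)/ρ_m = 0.538 km.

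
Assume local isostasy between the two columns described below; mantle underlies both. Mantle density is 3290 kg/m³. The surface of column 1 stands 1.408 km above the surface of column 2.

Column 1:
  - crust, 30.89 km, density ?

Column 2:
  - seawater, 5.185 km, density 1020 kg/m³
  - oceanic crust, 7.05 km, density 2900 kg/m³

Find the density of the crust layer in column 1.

Take the compensation level at the base of the deeper column (depth z_c below the surface of column 1) and equate Σ ρ_i t_i down to z_c; mantle fills any gap and the z_c terms cancel.
Column 1: 30.89×ρ + (z_c − 30.89)×3290
Column 2: 1.408×0 + 5.185×1020 + 7.05×2900 + (z_c − 1.408 − 12.235)×3290
The z_c×3290 term appears on both sides and cancels. Collect the known terms of each column as K = Σ(ρt)_known − 3290 × (depth of known layers): K_1 = 0 − 3290×30.89 = −101628.1; K_2 = 25733.7 − 3290×(1.408 + 12.235) = −19151.77.
Balance: K_1 + 30.89×ρ = K_2, so ρ = (K_2 − K_1)/30.89 = 82476.3/30.89 = 2670 kg/m³.

2670 kg/m³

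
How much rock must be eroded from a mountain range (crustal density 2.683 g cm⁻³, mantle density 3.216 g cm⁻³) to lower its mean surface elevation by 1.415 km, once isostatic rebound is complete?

8.54 km

Net drop Δ = e − u = e − e ρ_c/ρ_m = e (ρ_m − ρ_c)/ρ_m.
e = Δ ρ_m/(ρ_m − ρ_c) = 1.415 km × 3.216/0.533 = 8.54 km.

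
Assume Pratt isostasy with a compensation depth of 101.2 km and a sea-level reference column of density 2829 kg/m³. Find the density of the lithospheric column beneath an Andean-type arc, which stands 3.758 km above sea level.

2730 kg/m³

Pratt balance: ρ_ref D = ρ (D + h).
ρ = ρ_ref D/(D + h) = 2829 × 101.2 km/(101.2 km + 3.758 km) = 2730 kg/m³.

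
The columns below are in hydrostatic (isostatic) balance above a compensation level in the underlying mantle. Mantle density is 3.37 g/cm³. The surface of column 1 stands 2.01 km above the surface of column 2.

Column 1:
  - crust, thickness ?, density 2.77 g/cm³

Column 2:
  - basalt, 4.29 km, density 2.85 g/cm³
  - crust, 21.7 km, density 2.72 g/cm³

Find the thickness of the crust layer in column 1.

38.5 km

Take the compensation level at the base of the deeper column (depth z_c below the surface of column 1) and equate Σ ρ_i t_i down to z_c; mantle fills any gap and the z_c terms cancel.
Column 1: x×2.77 + (z_c − 0 − x)×3.37
Column 2: 2.01×0 + 4.29×2.85 + 21.7×2.72 + (z_c − 2.01 − 25.99)×3.37
The z_c×3.37 term appears on both sides and cancels. Collect the known terms of each column as K = Σ(ρt)_known − 3.37 × (depth of known layers): K_1 = 0 − 3.37×0 = 0; K_2 = 71.2505 − 3.37×(2.01 + 25.99) = −23.1095.
Balance: K_1 − x×(3.37 − 2.77) = K_2, so x = (K_1 − K_2)/(3.37 − 2.77) = 23.1095/0.6 = 38.5 km.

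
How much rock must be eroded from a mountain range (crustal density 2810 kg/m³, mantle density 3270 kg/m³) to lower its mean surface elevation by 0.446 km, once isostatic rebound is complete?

Net drop Δ = e − u = e − e ρ_c/ρ_m = e (ρ_m − ρ_c)/ρ_m.
e = Δ ρ_m/(ρ_m − ρ_c) = 0.446 km × 3270/460 = 3.17 km.

3.17 km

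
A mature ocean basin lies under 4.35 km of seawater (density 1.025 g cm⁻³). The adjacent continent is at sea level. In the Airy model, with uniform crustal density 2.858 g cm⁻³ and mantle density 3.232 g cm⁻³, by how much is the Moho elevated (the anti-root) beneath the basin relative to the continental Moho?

In Airy isostatic equilibrium: replacing crust with seawater at the top is compensated by replacing crust with mantle at the base: d (ρ_c − ρ_w) = a (ρ_m − ρ_c).
a = d (ρ_c − ρ_w)/(ρ_m − ρ_c) = 4.35 km × 1.833/0.374 = 21.3 km.

21.3 km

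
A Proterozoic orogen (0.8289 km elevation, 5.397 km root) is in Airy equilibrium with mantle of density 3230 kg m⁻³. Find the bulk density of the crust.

2800 kg m⁻³

ρ_c h = (ρ_m − ρ_c) r → ρ_c (h + r) = ρ_m r → ρ_c = ρ_m r / (h + r).
ρ_c = 3230 × 5.397 km / (0.8289 km + 5.397 km) = 2800 kg m⁻³.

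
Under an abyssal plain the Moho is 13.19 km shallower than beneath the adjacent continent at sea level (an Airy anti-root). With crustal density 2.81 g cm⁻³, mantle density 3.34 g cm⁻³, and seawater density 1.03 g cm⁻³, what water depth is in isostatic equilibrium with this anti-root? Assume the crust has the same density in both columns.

Replacing a thickness d of crust by seawater at the top must be balanced by replacing crust with mantle at the base: d (ρ_c − ρ_w) = a (ρ_m − ρ_c).
d = a (ρ_m − ρ_c)/(ρ_c − ρ_w) = 13.19 km × 0.53/1.78 = 3.93 km.

3.93 km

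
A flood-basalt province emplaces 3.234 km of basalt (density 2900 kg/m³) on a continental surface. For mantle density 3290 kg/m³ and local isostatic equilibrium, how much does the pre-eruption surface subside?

2.85 km

Subaerial loading: s = t ρ_load / ρ_m.
s = 3.234 km × 2900/3290 = 2.85 km.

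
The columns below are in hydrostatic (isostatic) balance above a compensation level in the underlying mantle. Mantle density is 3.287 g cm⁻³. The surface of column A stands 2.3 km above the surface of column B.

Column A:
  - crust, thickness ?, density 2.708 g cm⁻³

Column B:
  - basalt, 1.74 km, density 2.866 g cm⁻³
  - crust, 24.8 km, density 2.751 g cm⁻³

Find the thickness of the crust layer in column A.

37.3 km

Take the compensation level at the base of the deeper column (depth z_c below the surface of column A) and equate Σ ρ_i t_i down to z_c; mantle fills any gap and the z_c terms cancel.
Column A: x×2.708 + (z_c − 0 − x)×3.287
Column B: 2.3×0 + 1.74×2.866 + 24.8×2.751 + (z_c − 2.3 − 26.54)×3.287
The z_c×3.287 term appears on both sides and cancels. Collect the known terms of each column as K = Σ(ρt)_known − 3.287 × (depth of known layers): K_A = 0 − 3.287×0 = 0; K_B = 73.21164 − 3.287×(2.3 + 26.54) = −21.58544.
Balance: K_A − x×(3.287 − 2.708) = K_B, so x = (K_A − K_B)/(3.287 − 2.708) = 21.5854/0.579 = 37.3 km.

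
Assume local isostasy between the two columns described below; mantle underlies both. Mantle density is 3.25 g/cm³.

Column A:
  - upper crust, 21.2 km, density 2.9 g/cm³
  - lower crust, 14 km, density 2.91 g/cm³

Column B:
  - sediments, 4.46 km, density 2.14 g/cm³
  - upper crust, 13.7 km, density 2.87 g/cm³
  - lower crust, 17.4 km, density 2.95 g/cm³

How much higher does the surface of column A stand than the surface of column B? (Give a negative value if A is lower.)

−0.984 km

For any compensation level in the mantle, the mantle terms cancel and isostasy reduces to e = (Σt_A − Σt_B) − (Σ(ρt)_A − Σ(ρt)_B) / ρ_m.
Σt_A = 35.2 km; Σt_B = 35.56 km; Σ(ρt)_A = 102.22; Σ(ρt)_B = 100.1934 (in km·g/cm³).
e = (35.2 − 35.56) − (102.22 − 100.1934) / 3.25 = −0.984 km.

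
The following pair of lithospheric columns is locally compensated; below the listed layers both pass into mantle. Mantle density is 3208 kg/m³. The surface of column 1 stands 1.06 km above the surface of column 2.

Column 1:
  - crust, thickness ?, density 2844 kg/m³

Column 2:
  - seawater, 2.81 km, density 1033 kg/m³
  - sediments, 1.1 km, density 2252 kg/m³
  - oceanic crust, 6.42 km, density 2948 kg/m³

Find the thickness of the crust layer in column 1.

33.6 km

Take the compensation level at the base of the deeper column (depth z_c below the surface of column 1) and equate Σ ρ_i t_i down to z_c; mantle fills any gap and the z_c terms cancel.
Column 1: x×2844 + (z_c − 0 − x)×3208
Column 2: 1.06×0 + 2.81×1033 + 1.1×2252 + 6.42×2948 + (z_c − 1.06 − 10.33)×3208
The z_c×3208 term appears on both sides and cancels. Collect the known terms of each column as K = Σ(ρt)_known − 3208 × (depth of known layers): K_1 = 0 − 3208×0 = 0; K_2 = 24306.09 − 3208×(1.06 + 10.33) = −12233.03.
Balance: K_1 − x×(3208 − 2844) = K_2, so x = (K_1 − K_2)/(3208 − 2844) = 12233/364 = 33.6 km.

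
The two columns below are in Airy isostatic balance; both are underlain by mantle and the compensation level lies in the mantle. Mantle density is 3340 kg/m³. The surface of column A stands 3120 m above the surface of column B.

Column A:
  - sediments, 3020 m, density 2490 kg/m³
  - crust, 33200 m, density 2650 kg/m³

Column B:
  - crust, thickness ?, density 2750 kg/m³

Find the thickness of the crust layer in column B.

Take the compensation level at the base of the deeper column (depth z_c below the surface of column A) and equate Σ ρ_i t_i down to z_c; mantle fills any gap and the z_c terms cancel.
Column A: 3020×2490 + 33200×2650 + (z_c − 36220)×3340
Column B: 3120×0 + x×2750 + (z_c − 3120 − 0 − x)×3340
The z_c×3340 term appears on both sides and cancels. Collect the known terms of each column as K = Σ(ρt)_known − 3340 × (depth of known layers): K_A = 95499800 − 3340×36220 = −25475000; K_B = 0 − 3340×(3120 + 0) = −10420800.
Balance: K_A = K_B − x×(3340 − 2750), so x = (K_B − K_A)/(3340 − 2750) = 15054200/590 = 25500 m.

25500 m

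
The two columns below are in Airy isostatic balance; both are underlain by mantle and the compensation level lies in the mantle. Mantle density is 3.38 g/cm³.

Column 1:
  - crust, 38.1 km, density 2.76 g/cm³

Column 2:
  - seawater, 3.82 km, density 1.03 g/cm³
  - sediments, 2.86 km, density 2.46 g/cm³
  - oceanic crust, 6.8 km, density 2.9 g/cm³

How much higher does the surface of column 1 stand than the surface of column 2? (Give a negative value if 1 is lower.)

For any compensation level in the mantle, the mantle terms cancel and isostasy reduces to e = (Σt_1 − Σt_2) − (Σ(ρt)_1 − Σ(ρt)_2) / ρ_m.
Σt_1 = 38.1 km; Σt_2 = 13.48 km; Σ(ρt)_1 = 105.156; Σ(ρt)_2 = 30.6902 (in km·g/cm³).
e = (38.1 − 13.48) − (105.156 − 30.6902) / 3.38 = 2.59 km.

2.59 km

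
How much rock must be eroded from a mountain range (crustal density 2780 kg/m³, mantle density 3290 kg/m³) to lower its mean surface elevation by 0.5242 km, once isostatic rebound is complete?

3.38 km

Net drop Δ = e − u = e − e ρ_c/ρ_m = e (ρ_m − ρ_c)/ρ_m.
e = Δ ρ_m/(ρ_m − ρ_c) = 0.5242 km × 3290/510 = 3.38 km.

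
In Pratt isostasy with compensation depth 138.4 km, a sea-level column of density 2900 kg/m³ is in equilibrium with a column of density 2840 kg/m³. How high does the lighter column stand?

2.92 km

ρ_ref D = ρ (D + h) → h = D (ρ_ref − ρ)/ρ.
h = 138.4 km × (2900 − 2840)/2840 = 2.92 km.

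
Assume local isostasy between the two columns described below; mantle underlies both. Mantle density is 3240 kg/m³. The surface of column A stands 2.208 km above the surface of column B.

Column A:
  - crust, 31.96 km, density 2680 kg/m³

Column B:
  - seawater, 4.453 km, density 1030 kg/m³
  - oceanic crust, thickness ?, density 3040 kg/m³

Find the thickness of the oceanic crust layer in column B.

4.51 km

Take the compensation level at the base of the deeper column (depth z_c below the surface of column A) and equate Σ ρ_i t_i down to z_c; mantle fills any gap and the z_c terms cancel.
Column A: 31.96×2680 + (z_c − 31.96)×3240
Column B: 2.208×0 + 4.453×1030 + x×3040 + (z_c − 2.208 − 4.453 − x)×3240
The z_c×3240 term appears on both sides and cancels. Collect the known terms of each column as K = Σ(ρt)_known − 3240 × (depth of known layers): K_A = 85652.8 − 3240×31.96 = −17897.6; K_B = 4586.59 − 3240×(2.208 + 4.453) = −16995.05.
Balance: K_A = K_B − x×(3240 − 3040), so x = (K_B − K_A)/(3240 − 3040) = 902.55/200 = 4.51 km.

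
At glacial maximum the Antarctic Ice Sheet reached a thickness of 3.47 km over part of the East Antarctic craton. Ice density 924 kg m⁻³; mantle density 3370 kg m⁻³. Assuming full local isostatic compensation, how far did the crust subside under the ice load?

Equating mass per unit area of the two columns: the ice load ρ_ice t is balanced by mantle displaced below, ρ_m s.
s = t ρ_ice / ρ_m = 3.47 km × 924/3370 = 0.951 km.

0.951 km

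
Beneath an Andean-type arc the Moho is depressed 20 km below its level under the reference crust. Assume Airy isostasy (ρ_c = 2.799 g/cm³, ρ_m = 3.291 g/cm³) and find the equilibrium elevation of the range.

3.52 km

By Archimedes' principle applied to the lithosphere: ρ_c h = (ρ_m − ρ_c) r.
h = r (ρ_m − ρ_c) / ρ_c = 20 km × (3.291 − 2.799) / 2.799 = 3.52 km.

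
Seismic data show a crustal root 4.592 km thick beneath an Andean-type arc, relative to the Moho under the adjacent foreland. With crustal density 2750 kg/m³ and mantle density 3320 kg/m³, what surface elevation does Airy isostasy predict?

0.952 km

Balancing pressure at the compensation depth: ρ_c h = (ρ_m − ρ_c) r.
h = r (ρ_m − ρ_c) / ρ_c = 4.592 km × (3320 − 2750) / 2750 = 0.952 km.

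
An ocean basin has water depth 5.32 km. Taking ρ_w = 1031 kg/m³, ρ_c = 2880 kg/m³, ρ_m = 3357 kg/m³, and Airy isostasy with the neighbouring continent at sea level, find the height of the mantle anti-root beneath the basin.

20.6 km

Equating mass per unit area of the two columns: replacing crust with seawater at the top is compensated by replacing crust with mantle at the base: d (ρ_c − ρ_w) = a (ρ_m − ρ_c).
a = d (ρ_c − ρ_w)/(ρ_m − ρ_c) = 5.32 km × 1849/477 = 20.6 km.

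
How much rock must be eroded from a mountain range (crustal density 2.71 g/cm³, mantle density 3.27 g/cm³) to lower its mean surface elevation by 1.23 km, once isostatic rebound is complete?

Net drop Δ = e − u = e − e ρ_c/ρ_m = e (ρ_m − ρ_c)/ρ_m.
e = Δ ρ_m/(ρ_m − ρ_c) = 1.23 km × 3.27/0.56 = 7.18 km.

7.18 km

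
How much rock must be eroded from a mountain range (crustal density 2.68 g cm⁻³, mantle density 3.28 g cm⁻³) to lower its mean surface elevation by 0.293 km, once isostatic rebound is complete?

1.6 km

Net drop Δ = e − u = e − e ρ_c/ρ_m = e (ρ_m − ρ_c)/ρ_m.
e = Δ ρ_m/(ρ_m − ρ_c) = 0.293 km × 3.28/0.6 = 1.6 km.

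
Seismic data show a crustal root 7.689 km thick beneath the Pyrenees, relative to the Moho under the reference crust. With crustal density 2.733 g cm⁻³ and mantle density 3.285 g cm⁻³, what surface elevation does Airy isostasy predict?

Equating mass per unit area of the two columns: ρ_c h = (ρ_m − ρ_c) r.
h = r (ρ_m − ρ_c) / ρ_c = 7.689 km × (3.285 − 2.733) / 2.733 = 1.55 km.

1.55 km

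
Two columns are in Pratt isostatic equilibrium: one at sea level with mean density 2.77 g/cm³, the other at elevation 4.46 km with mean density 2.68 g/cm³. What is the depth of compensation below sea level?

133 km

ρ_ref D = ρ (D + h) → D (ρ_ref − ρ) = ρ h.
D = ρ h/(ρ_ref − ρ) = 2.68 × 4.46 km/(2.77 − 2.68) = 133 km.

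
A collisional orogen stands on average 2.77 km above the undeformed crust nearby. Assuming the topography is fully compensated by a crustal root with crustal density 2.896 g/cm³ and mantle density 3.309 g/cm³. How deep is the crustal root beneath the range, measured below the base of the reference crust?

Isostatic balance requires: the weight of the topography is balanced by the buoyancy of the root, ρ_c h = (ρ_m − ρ_c) r.
r = h · ρ_c / (ρ_m − ρ_c) = 2.77 km × 2.896 / (3.309 − 2.896) = 19.4 km.

19.4 km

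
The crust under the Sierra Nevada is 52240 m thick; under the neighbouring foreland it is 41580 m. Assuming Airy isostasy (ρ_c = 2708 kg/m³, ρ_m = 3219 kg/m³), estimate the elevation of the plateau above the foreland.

1690 m

Excess crust Δ = 52240 m − 41580 m = 10660 m, split between elevation h and root r with h + r = Δ.
Airy balance ρ_c h = (ρ_m − ρ_c) r gives r = h ρ_c/(ρ_m − ρ_c), so h (1 + ρ_c/(ρ_m − ρ_c)) = Δ, i.e. h = Δ (ρ_m − ρ_c)/ρ_m.
h = 10660 m × 511/3219 = 1690 m.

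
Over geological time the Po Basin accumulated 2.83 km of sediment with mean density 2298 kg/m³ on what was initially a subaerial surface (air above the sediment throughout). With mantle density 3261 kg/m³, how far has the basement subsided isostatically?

Subaerial load: s = t ρ_sed / ρ_m = 2.83 km × 2298/3261 = 1.99 km.

1.99 km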